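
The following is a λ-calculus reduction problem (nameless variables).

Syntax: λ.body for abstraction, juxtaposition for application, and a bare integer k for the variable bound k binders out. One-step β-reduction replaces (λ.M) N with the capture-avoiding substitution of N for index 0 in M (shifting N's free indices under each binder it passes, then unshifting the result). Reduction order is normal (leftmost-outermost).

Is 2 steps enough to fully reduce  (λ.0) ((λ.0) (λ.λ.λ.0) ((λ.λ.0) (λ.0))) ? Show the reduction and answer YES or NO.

Answer: NO — after 2 steps the term is (λ.λ.λ.0) ((λ.λ.0) (λ.0)), not yet normal

Derivation:
  start: (λ.0) ((λ.0) (λ.λ.λ.0) ((λ.λ.0) (λ.0)))
  step 1: (λ.0) (λ.λ.λ.0) ((λ.λ.0) (λ.0))
  step 2: (λ.λ.λ.0) ((λ.λ.0) (λ.0))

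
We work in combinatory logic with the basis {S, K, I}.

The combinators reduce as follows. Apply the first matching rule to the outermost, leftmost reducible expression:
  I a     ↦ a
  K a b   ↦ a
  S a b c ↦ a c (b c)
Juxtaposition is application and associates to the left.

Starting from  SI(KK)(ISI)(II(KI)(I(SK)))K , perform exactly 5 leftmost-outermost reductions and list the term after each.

  start: SI(KK)(ISI)(II(KI)(I(SK)))K
  step 1: I(ISI)(KK(ISI))(II(KI)(I(SK)))K
  step 2: ISI(KK(ISI))(II(KI)(I(SK)))K
  step 3: SI(KK(ISI))(II(KI)(I(SK)))K
  step 4: I(II(KI)(I(SK)))(KK(ISI)(II(KI)(I(SK))))K
  step 5: II(KI)(I(SK))(KK(ISI)(II(KI)(I(SK))))K

Answer: after 5 steps: II(KI)(I(SK))(KK(ISI)(II(KI)(I(SK))))K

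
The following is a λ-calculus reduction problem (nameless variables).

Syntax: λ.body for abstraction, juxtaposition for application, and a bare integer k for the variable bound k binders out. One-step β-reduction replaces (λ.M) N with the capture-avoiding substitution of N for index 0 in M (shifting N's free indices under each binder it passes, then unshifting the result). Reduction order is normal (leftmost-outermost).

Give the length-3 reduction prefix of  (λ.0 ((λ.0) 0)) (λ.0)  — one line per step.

  start: (λ.0 ((λ.0) 0)) (λ.0)
  step 1: (λ.0) ((λ.0) (λ.0))
  step 2: (λ.0) (λ.0)
  step 3: λ.0

Answer: after 3 steps: λ.0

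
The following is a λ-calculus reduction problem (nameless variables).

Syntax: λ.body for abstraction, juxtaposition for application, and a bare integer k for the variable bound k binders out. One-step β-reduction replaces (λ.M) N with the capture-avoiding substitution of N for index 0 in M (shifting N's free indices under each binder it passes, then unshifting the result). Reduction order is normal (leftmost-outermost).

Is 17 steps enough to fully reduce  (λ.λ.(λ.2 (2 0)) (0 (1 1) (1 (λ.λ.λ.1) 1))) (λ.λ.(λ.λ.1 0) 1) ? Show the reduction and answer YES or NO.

  start: (λ.λ.(λ.2 (2 0)) (0 (1 1) (1 (λ.λ.λ.1) 1))) (λ.λ.(λ.λ.1 0) 1)
  step 1: λ.(λ.(λ.λ.(λ.λ.1 0) 1) ((λ.λ.(λ.λ.1 0) 1) 0)) (0 ((λ.λ.(λ.λ.1 0) 1) (λ.λ.(λ.λ.1 0) 1)) ((λ.λ.(λ.λ.1 0) 1) (λ.λ.λ.1) (λ.λ.(λ.λ.1 0) 1)))
  step 2: λ.(λ.λ.(λ.λ.1 0) 1) ((λ.λ.(λ.λ.1 0) 1) (0 ((λ.λ.(λ.λ.1 0) 1) (λ.λ.(λ.λ.1 0) 1)) ((λ.λ.(λ.λ.1 0) 1) (λ.λ.λ.1) (λ.λ.(λ.λ.1 0) 1))))
  step 3: λ.λ.(λ.λ.1 0) ((λ.λ.(λ.λ.1 0) 1) (1 ((λ.λ.(λ.λ.1 0) 1) (λ.λ.(λ.λ.1 0) 1)) ((λ.λ.(λ.λ.1 0) 1) (λ.λ.λ.1) (λ.λ.(λ.λ.1 0) 1))))
  step 4: λ.λ.λ.(λ.λ.(λ.λ.1 0) 1) (2 ((λ.λ.(λ.λ.1 0) 1) (λ.λ.(λ.λ.1 0) 1)) ((λ.λ.(λ.λ.1 0) 1) (λ.λ.λ.1) (λ.λ.(λ.λ.1 0) 1))) 0
  step 5: λ.λ.λ.(λ.(λ.λ.1 0) (3 ((λ.λ.(λ.λ.1 0) 1) (λ.λ.(λ.λ.1 0) 1)) ((λ.λ.(λ.λ.1 0) 1) (λ.λ.λ.1) (λ.λ.(λ.λ.1 0) 1)))) 0
  step 6: λ.λ.λ.(λ.λ.1 0) (2 ((λ.λ.(λ.λ.1 0) 1) (λ.λ.(λ.λ.1 0) 1)) ((λ.λ.(λ.λ.1 0) 1) (λ.λ.λ.1) (λ.λ.(λ.λ.1 0) 1)))
  step 7: λ.λ.λ.λ.3 ((λ.λ.(λ.λ.1 0) 1) (λ.λ.(λ.λ.1 0) 1)) ((λ.λ.(λ.λ.1 0) 1) (λ.λ.λ.1) (λ.λ.(λ.λ.1 0) 1)) 0
  step 8: λ.λ.λ.λ.3 (λ.(λ.λ.1 0) (λ.λ.(λ.λ.1 0) 1)) ((λ.λ.(λ.λ.1 0) 1) (λ.λ.λ.1) (λ.λ.(λ.λ.1 0) 1)) 0
  step 9: λ.λ.λ.λ.3 (λ.λ.(λ.λ.(λ.λ.1 0) 1) 0) ((λ.λ.(λ.λ.1 0) 1) (λ.λ.λ.1) (λ.λ.(λ.λ.1 0) 1)) 0
  step 10: λ.λ.λ.λ.3 (λ.λ.λ.(λ.λ.1 0) 1) ((λ.λ.(λ.λ.1 0) 1) (λ.λ.λ.1) (λ.λ.(λ.λ.1 0) 1)) 0
  step 11: λ.λ.λ.λ.3 (λ.λ.λ.λ.2 0) ((λ.λ.(λ.λ.1 0) 1) (λ.λ.λ.1) (λ.λ.(λ.λ.1 0) 1)) 0
  step 12: λ.λ.λ.λ.3 (λ.λ.λ.λ.2 0) ((λ.(λ.λ.1 0) (λ.λ.λ.1)) (λ.λ.(λ.λ.1 0) 1)) 0
  step 13: λ.λ.λ.λ.3 (λ.λ.λ.λ.2 0) ((λ.λ.1 0) (λ.λ.λ.1)) 0
  step 14: λ.λ.λ.λ.3 (λ.λ.λ.λ.2 0) (λ.(λ.λ.λ.1) 0) 0
  step 15: λ.λ.λ.λ.3 (λ.λ.λ.λ.2 0) (λ.λ.λ.1) 0

Answer: YES — reaches normal form λ.λ.λ.λ.3 (λ.λ.λ.λ.2 0) (λ.λ.λ.1) 0 in 15 ≤ 17 steps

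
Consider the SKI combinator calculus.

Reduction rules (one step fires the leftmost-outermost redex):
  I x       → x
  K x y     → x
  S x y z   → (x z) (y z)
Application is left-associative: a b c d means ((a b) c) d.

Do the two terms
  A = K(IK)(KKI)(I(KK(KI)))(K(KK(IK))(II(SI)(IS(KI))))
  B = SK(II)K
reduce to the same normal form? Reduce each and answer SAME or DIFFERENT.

Answer: SAME — A ⇓ K, B ⇓ K

Reduction:
Term A:
  start: K(IK)(KKI)(I(KK(KI)))(K(KK(IK))(II(SI)(IS(KI))))
  step 1: IK(I(KK(KI)))(K(KK(IK))(II(SI)(IS(KI))))
  step 2: K(I(KK(KI)))(K(KK(IK))(II(SI)(IS(KI))))
  step 3: I(KK(KI))
  step 4: KK(KI)
  step 5: K

Term B:
  start: SK(II)K
  step 1: KK(IIK)
  step 2: K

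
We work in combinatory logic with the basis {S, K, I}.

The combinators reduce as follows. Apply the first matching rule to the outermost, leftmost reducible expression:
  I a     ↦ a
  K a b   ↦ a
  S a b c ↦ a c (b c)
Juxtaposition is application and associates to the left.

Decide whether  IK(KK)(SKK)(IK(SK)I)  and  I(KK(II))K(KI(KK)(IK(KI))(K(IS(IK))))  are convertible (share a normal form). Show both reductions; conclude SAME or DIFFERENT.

Term A:
  start: IK(KK)(SKK)(IK(SK)I)
  [1] K(KK)(SKK)(IK(SK)I)
  [2] KK(IK(SK)I)
  [3] K

Term B:
  start: I(KK(II))K(KI(KK)(IK(KI))(K(IS(IK))))
  [1] KK(II)K(KI(KK)(IK(KI))(K(IS(IK))))
  [2] KK(KI(KK)(IK(KI))(K(IS(IK))))
  [3] K

Answer: SAME — A ⇓ K, B ⇓ K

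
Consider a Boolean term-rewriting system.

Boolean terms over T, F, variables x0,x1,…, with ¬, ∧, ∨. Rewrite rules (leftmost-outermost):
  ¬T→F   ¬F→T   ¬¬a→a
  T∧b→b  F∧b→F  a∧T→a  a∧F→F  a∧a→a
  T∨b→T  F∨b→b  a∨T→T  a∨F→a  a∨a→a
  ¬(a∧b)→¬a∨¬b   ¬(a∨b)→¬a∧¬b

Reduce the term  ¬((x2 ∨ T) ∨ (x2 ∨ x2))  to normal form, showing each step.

Answer: normal form = F  (in 5 steps)

Working:
  start: ¬((x2 ∨ T) ∨ (x2 ∨ x2))
  step 1: ¬(x2 ∨ T) ∧ ¬(x2 ∨ x2)
  step 2: (¬x2 ∧ ¬T) ∧ ¬(x2 ∨ x2)
  step 3: (¬x2 ∧ F) ∧ ¬(x2 ∨ x2)
  step 4: F ∧ ¬(x2 ∨ x2)
  step 5: F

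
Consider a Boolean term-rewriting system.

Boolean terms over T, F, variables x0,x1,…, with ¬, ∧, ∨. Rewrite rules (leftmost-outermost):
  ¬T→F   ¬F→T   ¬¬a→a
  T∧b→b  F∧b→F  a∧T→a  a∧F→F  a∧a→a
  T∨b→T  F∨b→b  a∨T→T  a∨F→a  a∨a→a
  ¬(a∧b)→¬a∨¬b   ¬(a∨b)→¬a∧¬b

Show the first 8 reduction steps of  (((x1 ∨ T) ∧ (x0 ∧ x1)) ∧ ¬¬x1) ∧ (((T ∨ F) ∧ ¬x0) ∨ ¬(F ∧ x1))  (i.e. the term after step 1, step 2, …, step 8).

Answer: after 8 steps: ((x0 ∧ x1) ∧ x1) ∧ (¬x0 ∨ T)

Reduction:
  start: (((x1 ∨ T) ∧ (x0 ∧ x1)) ∧ ¬¬x1) ∧ (((T ∨ F) ∧ ¬x0) ∨ ¬(F ∧ x1))
  step 1: ((T ∧ (x0 ∧ x1)) ∧ ¬¬x1) ∧ (((T ∨ F) ∧ ¬x0) ∨ ¬(F ∧ x1))
  step 2: ((x0 ∧ x1) ∧ ¬¬x1) ∧ (((T ∨ F) ∧ ¬x0) ∨ ¬(F ∧ x1))
  step 3: ((x0 ∧ x1) ∧ x1) ∧ (((T ∨ F) ∧ ¬x0) ∨ ¬(F ∧ x1))
  step 4: ((x0 ∧ x1) ∧ x1) ∧ ((T ∧ ¬x0) ∨ ¬(F ∧ x1))
  step 5: ((x0 ∧ x1) ∧ x1) ∧ (¬x0 ∨ ¬(F ∧ x1))
  step 6: ((x0 ∧ x1) ∧ x1) ∧ (¬x0 ∨ (¬F ∨ ¬x1))
  step 7: ((x0 ∧ x1) ∧ x1) ∧ (¬x0 ∨ (T ∨ ¬x1))
  step 8: ((x0 ∧ x1) ∧ x1) ∧ (¬x0 ∨ T)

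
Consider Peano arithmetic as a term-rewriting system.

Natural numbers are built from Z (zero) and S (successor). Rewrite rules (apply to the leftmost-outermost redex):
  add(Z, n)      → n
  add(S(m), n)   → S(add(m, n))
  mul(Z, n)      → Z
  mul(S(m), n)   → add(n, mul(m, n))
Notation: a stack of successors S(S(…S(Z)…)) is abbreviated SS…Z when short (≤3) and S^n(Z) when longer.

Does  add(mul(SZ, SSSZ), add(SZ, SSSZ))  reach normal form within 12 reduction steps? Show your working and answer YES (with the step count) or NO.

  start: add(mul(SZ, SSSZ), add(SZ, SSSZ))
  →1  add(add(SSSZ, mul(Z, SSSZ)), add(SZ, SSSZ))
  →2  add(S(add(SSZ, mul(Z, SSSZ))), add(SZ, SSSZ))
  →3  S(add(add(SSZ, mul(Z, SSSZ)), add(SZ, SSSZ)))
  →4  S(add(S(add(SZ, mul(Z, SSSZ))), add(SZ, SSSZ)))
  →5  S(S(add(add(SZ, mul(Z, SSSZ)), add(SZ, SSSZ))))
  →6  S(S(add(S(add(Z, mul(Z, SSSZ))), add(SZ, SSSZ))))
  →7  S(S(S(add(add(Z, mul(Z, SSSZ)), add(SZ, SSSZ)))))
  →8  S(S(S(add(mul(Z, SSSZ), add(SZ, SSSZ)))))
  →9  S(S(S(add(Z, add(SZ, SSSZ)))))
  →10  S(S(S(add(SZ, SSSZ))))
  →11  S(S(S(S(add(Z, SSSZ)))))
  →12  S^7(Z)

Answer: YES — reaches normal form S^7(Z) in 12 ≤ 12 steps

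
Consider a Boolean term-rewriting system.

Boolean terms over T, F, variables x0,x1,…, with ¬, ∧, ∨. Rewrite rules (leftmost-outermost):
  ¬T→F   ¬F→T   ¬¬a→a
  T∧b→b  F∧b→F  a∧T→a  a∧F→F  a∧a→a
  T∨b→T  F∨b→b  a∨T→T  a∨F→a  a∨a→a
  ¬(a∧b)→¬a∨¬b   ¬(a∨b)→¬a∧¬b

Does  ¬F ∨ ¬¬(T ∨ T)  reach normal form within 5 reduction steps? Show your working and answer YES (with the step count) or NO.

  start: ¬F ∨ ¬¬(T ∨ T)
  [1] T ∨ ¬¬(T ∨ T)
  [2] T

Answer: YES — reaches normal form T in 2 ≤ 5 steps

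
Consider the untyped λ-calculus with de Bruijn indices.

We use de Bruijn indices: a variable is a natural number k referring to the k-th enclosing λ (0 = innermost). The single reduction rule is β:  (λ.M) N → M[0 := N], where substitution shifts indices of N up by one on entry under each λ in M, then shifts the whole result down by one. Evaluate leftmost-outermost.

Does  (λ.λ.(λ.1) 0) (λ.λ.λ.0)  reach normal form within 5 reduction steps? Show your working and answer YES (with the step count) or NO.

Answer: YES — reaches normal form λ.0 in 2 ≤ 5 steps

Working:
  start: (λ.λ.(λ.1) 0) (λ.λ.λ.0)
  step 1: λ.(λ.1) 0
  step 2: λ.0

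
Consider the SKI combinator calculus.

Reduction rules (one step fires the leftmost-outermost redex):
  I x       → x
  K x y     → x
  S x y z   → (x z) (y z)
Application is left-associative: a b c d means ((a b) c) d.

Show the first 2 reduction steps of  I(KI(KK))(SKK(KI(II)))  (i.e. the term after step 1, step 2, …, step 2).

Answer: after 2 steps: I(SKK(KI(II)))

Derivation:
  start: I(KI(KK))(SKK(KI(II)))
  [1] KI(KK)(SKK(KI(II)))
  [2] I(SKK(KI(II)))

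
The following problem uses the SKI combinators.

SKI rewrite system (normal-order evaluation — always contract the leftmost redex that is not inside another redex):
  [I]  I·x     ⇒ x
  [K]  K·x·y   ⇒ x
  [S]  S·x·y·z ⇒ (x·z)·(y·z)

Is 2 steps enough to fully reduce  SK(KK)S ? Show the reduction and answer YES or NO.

Answer: YES — reaches normal form S in 2 ≤ 2 steps

Derivation:
  start: SK(KK)S
  [1] KS(KKS)
  [2] S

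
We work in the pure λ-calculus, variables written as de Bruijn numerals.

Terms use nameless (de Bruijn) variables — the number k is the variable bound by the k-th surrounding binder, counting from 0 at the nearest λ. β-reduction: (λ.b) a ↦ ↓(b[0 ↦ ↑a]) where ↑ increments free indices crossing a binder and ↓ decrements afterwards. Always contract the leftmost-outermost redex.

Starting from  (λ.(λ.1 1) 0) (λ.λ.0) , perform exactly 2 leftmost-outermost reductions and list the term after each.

  start: (λ.(λ.1 1) 0) (λ.λ.0)
  →1  (λ.(λ.λ.0) (λ.λ.0)) (λ.λ.0)
  →2  (λ.λ.0) (λ.λ.0)

Answer: after 2 steps: (λ.λ.0) (λ.λ.0)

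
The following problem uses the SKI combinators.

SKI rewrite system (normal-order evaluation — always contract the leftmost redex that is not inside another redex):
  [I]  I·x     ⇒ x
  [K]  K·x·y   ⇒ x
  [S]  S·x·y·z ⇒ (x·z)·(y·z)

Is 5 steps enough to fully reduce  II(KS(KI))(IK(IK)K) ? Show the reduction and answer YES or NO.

Answer: NO — after 5 steps the term is S(IK), not yet normal

Working:
  start: II(KS(KI))(IK(IK)K)
  →1  I(KS(KI))(IK(IK)K)
  →2  KS(KI)(IK(IK)K)
  →3  S(IK(IK)K)
  →4  S(K(IK)K)
  →5  S(IK)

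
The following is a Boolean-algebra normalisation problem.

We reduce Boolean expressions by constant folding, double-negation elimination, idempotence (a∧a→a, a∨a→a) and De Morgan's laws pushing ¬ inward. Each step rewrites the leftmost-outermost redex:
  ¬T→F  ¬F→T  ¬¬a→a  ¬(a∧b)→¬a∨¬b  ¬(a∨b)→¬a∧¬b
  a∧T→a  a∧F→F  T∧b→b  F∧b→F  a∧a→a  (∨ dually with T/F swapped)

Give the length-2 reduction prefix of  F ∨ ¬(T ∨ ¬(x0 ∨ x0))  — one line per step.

Answer: after 2 steps: ¬T ∧ ¬¬(x0 ∨ x0)

Derivation:
  start: F ∨ ¬(T ∨ ¬(x0 ∨ x0))
  →1  ¬(T ∨ ¬(x0 ∨ x0))
  →2  ¬T ∧ ¬¬(x0 ∨ x0)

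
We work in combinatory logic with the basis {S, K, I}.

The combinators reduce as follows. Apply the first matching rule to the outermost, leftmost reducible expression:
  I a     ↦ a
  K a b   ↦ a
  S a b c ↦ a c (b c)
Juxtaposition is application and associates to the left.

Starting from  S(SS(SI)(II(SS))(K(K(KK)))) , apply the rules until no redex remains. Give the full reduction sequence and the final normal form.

Answer: normal form = S(S(K(KK))(K(KK)))  (in 9 steps)

Reduction:
  start: S(SS(SI)(II(SS))(K(K(KK))))
  →1  S(S(II(SS))(SI(II(SS)))(K(K(KK))))
  →2  S(II(SS)(K(K(KK)))(SI(II(SS))(K(K(KK)))))
  →3  S(I(SS)(K(K(KK)))(SI(II(SS))(K(K(KK)))))
  →4  S(SS(K(K(KK)))(SI(II(SS))(K(K(KK)))))
  →5  S(S(SI(II(SS))(K(K(KK))))(K(K(KK))(SI(II(SS))(K(K(KK))))))
  →6  S(S(I(K(K(KK)))(II(SS)(K(K(KK)))))(K(K(KK))(SI(II(SS))(K(K(KK))))))
  →7  S(S(K(K(KK))(II(SS)(K(K(KK)))))(K(K(KK))(SI(II(SS))(K(K(KK))))))
  →8  S(S(K(KK))(K(K(KK))(SI(II(SS))(K(K(KK))))))
  →9  S(S(K(KK))(K(KK)))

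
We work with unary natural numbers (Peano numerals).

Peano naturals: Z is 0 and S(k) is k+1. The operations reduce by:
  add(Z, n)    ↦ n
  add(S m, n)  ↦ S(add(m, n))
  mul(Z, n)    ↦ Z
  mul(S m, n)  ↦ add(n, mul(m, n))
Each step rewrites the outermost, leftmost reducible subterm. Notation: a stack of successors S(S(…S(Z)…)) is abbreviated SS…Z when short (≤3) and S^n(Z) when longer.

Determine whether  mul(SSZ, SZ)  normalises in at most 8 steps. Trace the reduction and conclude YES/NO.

Answer: YES — reaches normal form SSZ in 7 ≤ 8 steps

Reduction:
  start: mul(SSZ, SZ)
  →1  add(SZ, mul(SZ, SZ))
  →2  S(add(Z, mul(SZ, SZ)))
  →3  S(mul(SZ, SZ))
  →4  S(add(SZ, mul(Z, SZ)))
  →5  S(S(add(Z, mul(Z, SZ))))
  →6  S(S(mul(Z, SZ)))
  →7  SSZ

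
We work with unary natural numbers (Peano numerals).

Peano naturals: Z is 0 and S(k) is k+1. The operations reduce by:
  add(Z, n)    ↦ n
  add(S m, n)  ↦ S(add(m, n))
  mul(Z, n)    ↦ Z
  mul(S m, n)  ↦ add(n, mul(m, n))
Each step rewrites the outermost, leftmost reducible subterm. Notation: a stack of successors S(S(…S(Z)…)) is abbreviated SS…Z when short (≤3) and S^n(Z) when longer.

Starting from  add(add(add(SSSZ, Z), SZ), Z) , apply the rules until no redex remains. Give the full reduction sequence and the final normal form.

Answer: normal form = S^4(Z)  (in 13 steps)

Derivation:
  start: add(add(add(SSSZ, Z), SZ), Z)
  step 1: add(add(S(add(SSZ, Z)), SZ), Z)
  step 2: add(S(add(add(SSZ, Z), SZ)), Z)
  step 3: S(add(add(add(SSZ, Z), SZ), Z))
  step 4: S(add(add(S(add(SZ, Z)), SZ), Z))
  step 5: S(add(S(add(add(SZ, Z), SZ)), Z))
  step 6: S(S(add(add(add(SZ, Z), SZ), Z)))
  step 7: S(S(add(add(S(add(Z, Z)), SZ), Z)))
  step 8: S(S(add(S(add(add(Z, Z), SZ)), Z)))
  step 9: S(S(S(add(add(add(Z, Z), SZ), Z))))
  step 10: S(S(S(add(add(Z, SZ), Z))))
  step 11: S(S(S(add(SZ, Z))))
  step 12: S(S(S(S(add(Z, Z)))))
  step 13: S^4(Z)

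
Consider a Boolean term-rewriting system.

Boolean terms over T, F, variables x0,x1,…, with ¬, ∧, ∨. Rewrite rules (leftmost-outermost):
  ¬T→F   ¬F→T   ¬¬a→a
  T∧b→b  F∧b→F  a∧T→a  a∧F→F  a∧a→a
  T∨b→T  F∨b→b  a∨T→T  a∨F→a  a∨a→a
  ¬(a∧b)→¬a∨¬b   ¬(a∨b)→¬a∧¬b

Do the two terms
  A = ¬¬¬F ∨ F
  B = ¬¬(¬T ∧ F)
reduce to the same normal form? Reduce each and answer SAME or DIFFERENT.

Answer: DIFFERENT — A ⇓ T, B ⇓ F

Reduction:
Term A:
  start: ¬¬¬F ∨ F
  [1] ¬¬¬F
  [2] ¬F
  [3] T

Term B:
  start: ¬¬(¬T ∧ F)
  [1] ¬T ∧ F
  [2] F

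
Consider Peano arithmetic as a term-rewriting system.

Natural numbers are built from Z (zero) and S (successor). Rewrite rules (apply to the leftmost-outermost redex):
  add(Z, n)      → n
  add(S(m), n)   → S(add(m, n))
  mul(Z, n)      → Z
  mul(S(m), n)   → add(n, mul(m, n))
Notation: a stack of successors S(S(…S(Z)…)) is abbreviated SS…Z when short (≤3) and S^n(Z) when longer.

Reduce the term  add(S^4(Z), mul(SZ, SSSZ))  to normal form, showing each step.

  start: add(S^4(Z), mul(SZ, SSSZ))
  →1  S(add(SSSZ, mul(SZ, SSSZ)))
  →2  S(S(add(SSZ, mul(SZ, SSSZ))))
  →3  S(S(S(add(SZ, mul(SZ, SSSZ)))))
  →4  S(S(S(S(add(Z, mul(SZ, SSSZ))))))
  →5  S(S(S(S(mul(SZ, SSSZ)))))
  →6  S(S(S(S(add(SSSZ, mul(Z, SSSZ))))))
  →7  S(S(S(S(S(add(SSZ, mul(Z, SSSZ)))))))
  →8  S(S(S(S(S(S(add(SZ, mul(Z, SSSZ))))))))
  →9  S(S(S(S(S(S(S(add(Z, mul(Z, SSSZ)))))))))
  →10  S(S(S(S(S(S(S(mul(Z, SSSZ))))))))
  →11  S^7(Z)

Answer: normal form = S^7(Z)  (in 11 steps)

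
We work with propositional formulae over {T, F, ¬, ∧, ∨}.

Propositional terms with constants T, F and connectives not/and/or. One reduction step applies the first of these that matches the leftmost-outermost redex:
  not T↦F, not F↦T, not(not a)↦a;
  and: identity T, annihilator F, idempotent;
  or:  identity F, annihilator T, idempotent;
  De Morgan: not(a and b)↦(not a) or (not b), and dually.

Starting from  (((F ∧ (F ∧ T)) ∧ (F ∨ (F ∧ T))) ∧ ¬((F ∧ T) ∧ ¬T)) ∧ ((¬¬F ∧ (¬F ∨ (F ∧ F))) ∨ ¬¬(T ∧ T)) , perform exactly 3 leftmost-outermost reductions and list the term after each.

  start: (((F ∧ (F ∧ T)) ∧ (F ∨ (F ∧ T))) ∧ ¬((F ∧ T) ∧ ¬T)) ∧ ((¬¬F ∧ (¬F ∨ (F ∧ F))) ∨ ¬¬(T ∧ T))
  [1] ((F ∧ (F ∨ (F ∧ T))) ∧ ¬((F ∧ T) ∧ ¬T)) ∧ ((¬¬F ∧ (¬F ∨ (F ∧ F))) ∨ ¬¬(T ∧ T))
  [2] (F ∧ ¬((F ∧ T) ∧ ¬T)) ∧ ((¬¬F ∧ (¬F ∨ (F ∧ F))) ∨ ¬¬(T ∧ T))
  [3] F ∧ ((¬¬F ∧ (¬F ∨ (F ∧ F))) ∨ ¬¬(T ∧ T))

Answer: after 3 steps: F ∧ ((¬¬F ∧ (¬F ∨ (F ∧ F))) ∨ ¬¬(T ∧ T))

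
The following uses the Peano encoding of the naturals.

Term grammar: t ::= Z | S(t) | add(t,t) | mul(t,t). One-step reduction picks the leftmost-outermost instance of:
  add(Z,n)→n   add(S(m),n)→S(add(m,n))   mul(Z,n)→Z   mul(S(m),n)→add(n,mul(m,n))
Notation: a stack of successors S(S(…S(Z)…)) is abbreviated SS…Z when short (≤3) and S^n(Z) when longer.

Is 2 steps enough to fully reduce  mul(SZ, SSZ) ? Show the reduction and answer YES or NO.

Answer: NO — after 2 steps the term is S(add(SZ, mul(Z, SSZ))), not yet normal

Derivation:
  start: mul(SZ, SSZ)
  [1] add(SSZ, mul(Z, SSZ))
  [2] S(add(SZ, mul(Z, SSZ)))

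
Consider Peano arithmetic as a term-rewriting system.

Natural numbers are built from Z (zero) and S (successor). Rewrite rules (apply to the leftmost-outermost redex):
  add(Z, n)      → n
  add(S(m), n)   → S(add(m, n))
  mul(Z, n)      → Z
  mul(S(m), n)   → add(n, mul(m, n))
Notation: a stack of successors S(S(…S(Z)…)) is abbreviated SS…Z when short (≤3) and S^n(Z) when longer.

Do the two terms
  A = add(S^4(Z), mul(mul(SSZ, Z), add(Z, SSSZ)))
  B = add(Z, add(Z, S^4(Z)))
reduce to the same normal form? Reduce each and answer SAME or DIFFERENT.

Answer: SAME — A ⇓ S^4(Z), B ⇓ S^4(Z)

Working:
Term A:
  start: add(S^4(Z), mul(mul(SSZ, Z), add(Z, SSSZ)))
  step 1: S(add(SSSZ, mul(mul(SSZ, Z), add(Z, SSSZ))))
  step 2: S(S(add(SSZ, mul(mul(SSZ, Z), add(Z, SSSZ)))))
  step 3: S(S(S(add(SZ, mul(mul(SSZ, Z), add(Z, SSSZ))))))
  step 4: S(S(S(S(add(Z, mul(mul(SSZ, Z), add(Z, SSSZ)))))))
  step 5: S(S(S(S(mul(mul(SSZ, Z), add(Z, SSSZ))))))
  step 6: S(S(S(S(mul(add(Z, mul(SZ, Z)), add(Z, SSSZ))))))
  step 7: S(S(S(S(mul(mul(SZ, Z), add(Z, SSSZ))))))
  step 8: S(S(S(S(mul(add(Z, mul(Z, Z)), add(Z, SSSZ))))))
  step 9: S(S(S(S(mul(mul(Z, Z), add(Z, SSSZ))))))
  step 10: S(S(S(S(mul(Z, add(Z, SSSZ))))))
  step 11: S^4(Z)

Term B:
  start: add(Z, add(Z, S^4(Z)))
  step 1: add(Z, S^4(Z))
  step 2: S^4(Z)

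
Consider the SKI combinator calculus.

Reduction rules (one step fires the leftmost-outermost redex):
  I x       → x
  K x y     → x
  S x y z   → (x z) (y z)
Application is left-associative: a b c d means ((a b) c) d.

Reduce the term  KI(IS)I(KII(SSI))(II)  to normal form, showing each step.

  start: KI(IS)I(KII(SSI))(II)
  step 1: II(KII(SSI))(II)
  step 2: I(KII(SSI))(II)
  step 3: KII(SSI)(II)
  step 4: I(SSI)(II)
  step 5: SSI(II)
  step 6: S(II)(I(II))
  step 7: SI(I(II))
  step 8: SI(II)
  step 9: SII

Answer: normal form = SII  (in 9 steps)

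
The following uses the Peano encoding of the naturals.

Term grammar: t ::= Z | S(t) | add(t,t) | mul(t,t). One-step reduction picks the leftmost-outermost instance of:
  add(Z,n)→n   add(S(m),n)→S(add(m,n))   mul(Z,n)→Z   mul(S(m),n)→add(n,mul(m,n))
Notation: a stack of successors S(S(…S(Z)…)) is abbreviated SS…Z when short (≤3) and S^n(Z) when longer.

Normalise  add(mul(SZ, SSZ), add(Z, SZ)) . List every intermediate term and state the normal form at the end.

Answer: normal form = SSSZ  (in 9 steps)

Working:
  start: add(mul(SZ, SSZ), add(Z, SZ))
  step 1: add(add(SSZ, mul(Z, SSZ)), add(Z, SZ))
  step 2: add(S(add(SZ, mul(Z, SSZ))), add(Z, SZ))
  step 3: S(add(add(SZ, mul(Z, SSZ)), add(Z, SZ)))
  step 4: S(add(S(add(Z, mul(Z, SSZ))), add(Z, SZ)))
  step 5: S(S(add(add(Z, mul(Z, SSZ)), add(Z, SZ))))
  step 6: S(S(add(mul(Z, SSZ), add(Z, SZ))))
  step 7: S(S(add(Z, add(Z, SZ))))
  step 8: S(S(add(Z, SZ)))
  step 9: SSSZ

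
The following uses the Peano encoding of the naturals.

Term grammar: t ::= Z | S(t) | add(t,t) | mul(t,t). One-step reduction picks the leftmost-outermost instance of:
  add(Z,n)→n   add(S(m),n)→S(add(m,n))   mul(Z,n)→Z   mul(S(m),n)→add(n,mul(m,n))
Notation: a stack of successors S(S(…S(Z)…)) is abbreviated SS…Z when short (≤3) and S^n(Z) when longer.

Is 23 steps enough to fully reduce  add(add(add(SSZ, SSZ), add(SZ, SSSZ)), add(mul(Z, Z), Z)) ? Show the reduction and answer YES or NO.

Answer: YES — reaches normal form S^8(Z) in 21 ≤ 23 steps

Reduction:
  start: add(add(add(SSZ, SSZ), add(SZ, SSSZ)), add(mul(Z, Z), Z))
  [1] add(add(S(add(SZ, SSZ)), add(SZ, SSSZ)), add(mul(Z, Z), Z))
  [2] add(S(add(add(SZ, SSZ), add(SZ, SSSZ))), add(mul(Z, Z), Z))
  [3] S(add(add(add(SZ, SSZ), add(SZ, SSSZ)), add(mul(Z, Z), Z)))
  [4] S(add(add(S(add(Z, SSZ)), add(SZ, SSSZ)), add(mul(Z, Z), Z)))
  [5] S(add(S(add(add(Z, SSZ), add(SZ, SSSZ))), add(mul(Z, Z), Z)))
  [6] S(S(add(add(add(Z, SSZ), add(SZ, SSSZ)), add(mul(Z, Z), Z))))
  [7] S(S(add(add(SSZ, add(SZ, SSSZ)), add(mul(Z, Z), Z))))
  [8] S(S(add(S(add(SZ, add(SZ, SSSZ))), add(mul(Z, Z), Z))))
  [9] S(S(S(add(add(SZ, add(SZ, SSSZ)), add(mul(Z, Z), Z)))))
  [10] S(S(S(add(S(add(Z, add(SZ, SSSZ))), add(mul(Z, Z), Z)))))
  [11] S(S(S(S(add(add(Z, add(SZ, SSSZ)), add(mul(Z, Z), Z))))))
  [12] S(S(S(S(add(add(SZ, SSSZ), add(mul(Z, Z), Z))))))
  [13] S(S(S(S(add(S(add(Z, SSSZ)), add(mul(Z, Z), Z))))))
  [14] S(S(S(S(S(add(add(Z, SSSZ), add(mul(Z, Z), Z)))))))
  [15] S(S(S(S(S(add(SSSZ, add(mul(Z, Z), Z)))))))
  [16] S(S(S(S(S(S(add(SSZ, add(mul(Z, Z), Z))))))))
  [17] S(S(S(S(S(S(S(add(SZ, add(mul(Z, Z), Z)))))))))
  [18] S(S(S(S(S(S(S(S(add(Z, add(mul(Z, Z), Z))))))))))
  [19] S(S(S(S(S(S(S(S(add(mul(Z, Z), Z)))))))))
  [20] S(S(S(S(S(S(S(S(add(Z, Z)))))))))
  [21] S^8(Z)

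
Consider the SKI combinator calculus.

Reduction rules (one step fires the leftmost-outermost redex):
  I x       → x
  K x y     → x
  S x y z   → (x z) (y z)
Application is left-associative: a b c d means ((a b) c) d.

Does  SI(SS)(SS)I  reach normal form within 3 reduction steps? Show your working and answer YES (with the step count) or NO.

  start: SI(SS)(SS)I
  [1] I(SS)(SS(SS))I
  [2] SS(SS(SS))I
  [3] SI(SS(SS)I)

Answer: NO — after 3 steps the term is SI(SS(SS)I), not yet normal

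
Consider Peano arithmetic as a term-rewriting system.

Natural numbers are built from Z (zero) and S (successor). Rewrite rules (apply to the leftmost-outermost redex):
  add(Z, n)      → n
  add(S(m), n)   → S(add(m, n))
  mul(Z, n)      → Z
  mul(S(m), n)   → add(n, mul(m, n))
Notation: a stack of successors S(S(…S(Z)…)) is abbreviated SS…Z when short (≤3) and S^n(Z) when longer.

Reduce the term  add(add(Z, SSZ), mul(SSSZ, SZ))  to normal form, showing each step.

  start: add(add(Z, SSZ), mul(SSSZ, SZ))
  step 1: add(SSZ, mul(SSSZ, SZ))
  step 2: S(add(SZ, mul(SSSZ, SZ)))
  step 3: S(S(add(Z, mul(SSSZ, SZ))))
  step 4: S(S(mul(SSSZ, SZ)))
  step 5: S(S(add(SZ, mul(SSZ, SZ))))
  step 6: S(S(S(add(Z, mul(SSZ, SZ)))))
  step 7: S(S(S(mul(SSZ, SZ))))
  step 8: S(S(S(add(SZ, mul(SZ, SZ)))))
  step 9: S(S(S(S(add(Z, mul(SZ, SZ))))))
  step 10: S(S(S(S(mul(SZ, SZ)))))
  step 11: S(S(S(S(add(SZ, mul(Z, SZ))))))
  step 12: S(S(S(S(S(add(Z, mul(Z, SZ)))))))
  step 13: S(S(S(S(S(mul(Z, SZ))))))
  step 14: S^5(Z)

Answer: normal form = S^5(Z)  (in 14 steps)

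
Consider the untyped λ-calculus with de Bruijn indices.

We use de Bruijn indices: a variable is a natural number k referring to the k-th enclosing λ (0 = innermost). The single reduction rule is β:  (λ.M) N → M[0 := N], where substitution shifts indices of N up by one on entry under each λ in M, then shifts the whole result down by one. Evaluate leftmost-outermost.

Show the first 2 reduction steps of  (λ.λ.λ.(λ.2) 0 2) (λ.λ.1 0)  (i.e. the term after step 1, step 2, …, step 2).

Answer: after 2 steps: λ.λ.1 (λ.λ.1 0)

Derivation:
  start: (λ.λ.λ.(λ.2) 0 2) (λ.λ.1 0)
  step 1: λ.λ.(λ.2) 0 (λ.λ.1 0)
  step 2: λ.λ.1 (λ.λ.1 0)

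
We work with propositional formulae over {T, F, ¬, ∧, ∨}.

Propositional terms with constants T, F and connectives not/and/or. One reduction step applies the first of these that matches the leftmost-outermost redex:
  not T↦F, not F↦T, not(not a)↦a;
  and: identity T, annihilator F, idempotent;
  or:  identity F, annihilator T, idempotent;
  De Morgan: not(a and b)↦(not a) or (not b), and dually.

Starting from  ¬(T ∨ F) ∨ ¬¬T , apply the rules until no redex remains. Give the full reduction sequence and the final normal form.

Answer: normal form = T  (in 5 steps)

Reduction:
  start: ¬(T ∨ F) ∨ ¬¬T
  [1] (¬T ∧ ¬F) ∨ ¬¬T
  [2] (F ∧ ¬F) ∨ ¬¬T
  [3] F ∨ ¬¬T
  [4] ¬¬T
  [5] T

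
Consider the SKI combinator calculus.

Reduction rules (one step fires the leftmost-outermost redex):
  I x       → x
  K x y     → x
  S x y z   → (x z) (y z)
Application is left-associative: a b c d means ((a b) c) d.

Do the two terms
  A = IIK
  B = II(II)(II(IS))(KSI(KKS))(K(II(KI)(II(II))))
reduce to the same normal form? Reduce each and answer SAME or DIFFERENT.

Answer: DIFFERENT — A ⇓ K, B ⇓ S(SK)(KI)

Reduction:
Term A:
  start: IIK
  →1  IK
  →2  K

Term B:
  start: II(II)(II(IS))(KSI(KKS))(K(II(KI)(II(II))))
  →1  I(II)(II(IS))(KSI(KKS))(K(II(KI)(II(II))))
  →2  II(II(IS))(KSI(KKS))(K(II(KI)(II(II))))
  →3  I(II(IS))(KSI(KKS))(K(II(KI)(II(II))))
  →4  II(IS)(KSI(KKS))(K(II(KI)(II(II))))
  →5  I(IS)(KSI(KKS))(K(II(KI)(II(II))))
  →6  IS(KSI(KKS))(K(II(KI)(II(II))))
  →7  S(KSI(KKS))(K(II(KI)(II(II))))
  →8  S(S(KKS))(K(II(KI)(II(II))))
  →9  S(SK)(K(II(KI)(II(II))))
  →10  S(SK)(K(I(KI)(II(II))))
  →11  S(SK)(K(KI(II(II))))
  →12  S(SK)(KI)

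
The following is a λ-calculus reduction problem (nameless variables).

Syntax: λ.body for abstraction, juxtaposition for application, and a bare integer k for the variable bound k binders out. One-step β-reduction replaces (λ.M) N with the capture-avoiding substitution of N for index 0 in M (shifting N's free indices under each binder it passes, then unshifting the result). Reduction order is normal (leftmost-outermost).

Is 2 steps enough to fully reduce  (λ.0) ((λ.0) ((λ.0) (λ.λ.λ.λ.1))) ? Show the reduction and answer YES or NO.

  start: (λ.0) ((λ.0) ((λ.0) (λ.λ.λ.λ.1)))
  step 1: (λ.0) ((λ.0) (λ.λ.λ.λ.1))
  step 2: (λ.0) (λ.λ.λ.λ.1)

Answer: NO — after 2 steps the term is (λ.0) (λ.λ.λ.λ.1), not yet normal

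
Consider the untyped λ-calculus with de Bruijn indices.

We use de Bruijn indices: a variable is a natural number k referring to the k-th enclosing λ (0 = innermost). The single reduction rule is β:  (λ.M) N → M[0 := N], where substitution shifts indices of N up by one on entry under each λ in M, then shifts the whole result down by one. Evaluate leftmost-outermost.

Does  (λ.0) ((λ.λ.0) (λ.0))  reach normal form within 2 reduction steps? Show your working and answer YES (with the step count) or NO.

  start: (λ.0) ((λ.λ.0) (λ.0))
  [1] (λ.λ.0) (λ.0)
  [2] λ.0

Answer: YES — reaches normal form λ.0 in 2 ≤ 2 steps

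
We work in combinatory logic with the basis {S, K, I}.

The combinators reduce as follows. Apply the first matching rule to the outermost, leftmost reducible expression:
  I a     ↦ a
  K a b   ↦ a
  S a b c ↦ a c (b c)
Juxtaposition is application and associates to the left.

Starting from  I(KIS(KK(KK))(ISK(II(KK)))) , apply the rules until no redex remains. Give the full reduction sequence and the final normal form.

  start: I(KIS(KK(KK))(ISK(II(KK))))
  [1] KIS(KK(KK))(ISK(II(KK)))
  [2] I(KK(KK))(ISK(II(KK)))
  [3] KK(KK)(ISK(II(KK)))
  [4] K(ISK(II(KK)))
  [5] K(SK(II(KK)))
  [6] K(SK(I(KK)))
  [7] K(SK(KK))

Answer: normal form = K(SK(KK))  (in 7 steps)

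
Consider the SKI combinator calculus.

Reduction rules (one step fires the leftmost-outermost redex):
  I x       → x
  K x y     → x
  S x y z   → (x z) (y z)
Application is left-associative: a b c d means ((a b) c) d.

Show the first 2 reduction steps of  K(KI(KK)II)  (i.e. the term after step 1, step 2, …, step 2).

Answer: after 2 steps: K(II)

Derivation:
  start: K(KI(KK)II)
  →1  K(III)
  →2  K(II)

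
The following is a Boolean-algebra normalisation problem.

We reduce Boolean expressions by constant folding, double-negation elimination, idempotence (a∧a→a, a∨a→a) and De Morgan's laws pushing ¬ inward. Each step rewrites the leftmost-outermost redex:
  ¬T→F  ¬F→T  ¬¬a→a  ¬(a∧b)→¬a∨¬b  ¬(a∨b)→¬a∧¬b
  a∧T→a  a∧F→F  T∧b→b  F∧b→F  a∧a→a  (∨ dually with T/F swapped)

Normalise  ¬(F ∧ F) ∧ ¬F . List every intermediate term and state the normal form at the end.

Answer: normal form = T  (in 4 steps)

Derivation:
  start: ¬(F ∧ F) ∧ ¬F
  →1  (¬F ∨ ¬F) ∧ ¬F
  →2  ¬F ∧ ¬F
  →3  ¬F
  →4  T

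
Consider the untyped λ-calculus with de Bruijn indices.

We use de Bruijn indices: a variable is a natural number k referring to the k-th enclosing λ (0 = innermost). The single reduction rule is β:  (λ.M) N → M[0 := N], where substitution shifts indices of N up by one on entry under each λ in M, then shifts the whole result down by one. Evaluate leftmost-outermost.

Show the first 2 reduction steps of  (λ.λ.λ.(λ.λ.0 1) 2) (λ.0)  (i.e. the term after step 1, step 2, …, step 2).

  start: (λ.λ.λ.(λ.λ.0 1) 2) (λ.0)
  [1] λ.λ.(λ.λ.0 1) (λ.0)
  [2] λ.λ.λ.0 (λ.0)

Answer: after 2 steps: λ.λ.λ.0 (λ.0)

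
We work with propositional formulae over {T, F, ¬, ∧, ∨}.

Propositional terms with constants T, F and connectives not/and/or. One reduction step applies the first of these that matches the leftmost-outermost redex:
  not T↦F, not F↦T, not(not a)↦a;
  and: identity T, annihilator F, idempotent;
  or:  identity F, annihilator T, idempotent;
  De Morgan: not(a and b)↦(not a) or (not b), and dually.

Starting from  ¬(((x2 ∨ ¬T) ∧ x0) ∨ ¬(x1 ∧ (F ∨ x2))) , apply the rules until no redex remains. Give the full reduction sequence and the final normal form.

Answer: normal form = (¬x2 ∨ ¬x0) ∧ (x1 ∧ x2)  (in 7 steps)

Derivation:
  start: ¬(((x2 ∨ ¬T) ∧ x0) ∨ ¬(x1 ∧ (F ∨ x2)))
  [1] ¬((x2 ∨ ¬T) ∧ x0) ∧ ¬¬(x1 ∧ (F ∨ x2))
  [2] (¬(x2 ∨ ¬T) ∨ ¬x0) ∧ ¬¬(x1 ∧ (F ∨ x2))
  [3] ((¬x2 ∧ ¬¬T) ∨ ¬x0) ∧ ¬¬(x1 ∧ (F ∨ x2))
  [4] ((¬x2 ∧ T) ∨ ¬x0) ∧ ¬¬(x1 ∧ (F ∨ x2))
  [5] (¬x2 ∨ ¬x0) ∧ ¬¬(x1 ∧ (F ∨ x2))
  [6] (¬x2 ∨ ¬x0) ∧ (x1 ∧ (F ∨ x2))
  [7] (¬x2 ∨ ¬x0) ∧ (x1 ∧ x2)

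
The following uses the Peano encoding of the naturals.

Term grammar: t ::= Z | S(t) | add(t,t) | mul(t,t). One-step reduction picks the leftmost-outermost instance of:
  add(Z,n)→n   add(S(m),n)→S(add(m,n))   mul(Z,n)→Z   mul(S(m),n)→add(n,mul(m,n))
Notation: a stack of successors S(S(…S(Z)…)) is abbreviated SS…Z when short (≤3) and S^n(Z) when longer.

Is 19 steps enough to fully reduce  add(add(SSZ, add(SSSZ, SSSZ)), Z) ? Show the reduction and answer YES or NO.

Answer: YES — reaches normal form S^8(Z) in 16 ≤ 19 steps

Derivation:
  start: add(add(SSZ, add(SSSZ, SSSZ)), Z)
  [1] add(S(add(SZ, add(SSSZ, SSSZ))), Z)
  [2] S(add(add(SZ, add(SSSZ, SSSZ)), Z))
  [3] S(add(S(add(Z, add(SSSZ, SSSZ))), Z))
  [4] S(S(add(add(Z, add(SSSZ, SSSZ)), Z)))
  [5] S(S(add(add(SSSZ, SSSZ), Z)))
  [6] S(S(add(S(add(SSZ, SSSZ)), Z)))
  [7] S(S(S(add(add(SSZ, SSSZ), Z))))
  [8] S(S(S(add(S(add(SZ, SSSZ)), Z))))
  [9] S(S(S(S(add(add(SZ, SSSZ), Z)))))
  [10] S(S(S(S(add(S(add(Z, SSSZ)), Z)))))
  [11] S(S(S(S(S(add(add(Z, SSSZ), Z))))))
  [12] S(S(S(S(S(add(SSSZ, Z))))))
  [13] S(S(S(S(S(S(add(SSZ, Z)))))))
  [14] S(S(S(S(S(S(S(add(SZ, Z))))))))
  [15] S(S(S(S(S(S(S(S(add(Z, Z)))))))))
  [16] S^8(Z)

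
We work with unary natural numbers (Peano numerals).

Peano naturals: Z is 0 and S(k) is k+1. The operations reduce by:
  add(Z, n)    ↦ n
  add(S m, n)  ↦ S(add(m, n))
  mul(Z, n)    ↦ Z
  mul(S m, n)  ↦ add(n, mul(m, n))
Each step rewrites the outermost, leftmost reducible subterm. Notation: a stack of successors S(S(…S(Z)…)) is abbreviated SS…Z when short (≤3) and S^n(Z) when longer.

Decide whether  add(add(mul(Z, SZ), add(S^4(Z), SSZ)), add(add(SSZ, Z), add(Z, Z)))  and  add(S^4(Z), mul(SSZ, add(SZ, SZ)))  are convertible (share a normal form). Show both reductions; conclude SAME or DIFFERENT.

Answer: SAME — A ⇓ S^8(Z), B ⇓ S^8(Z)

Derivation:
Term A:
  start: add(add(mul(Z, SZ), add(S^4(Z), SSZ)), add(add(SSZ, Z), add(Z, Z)))
  [1] add(add(Z, add(S^4(Z), SSZ)), add(add(SSZ, Z), add(Z, Z)))
  [2] add(add(S^4(Z), SSZ), add(add(SSZ, Z), add(Z, Z)))
  [3] add(S(add(SSSZ, SSZ)), add(add(SSZ, Z), add(Z, Z)))
  [4] S(add(add(SSSZ, SSZ), add(add(SSZ, Z), add(Z, Z))))
  [5] S(add(S(add(SSZ, SSZ)), add(add(SSZ, Z), add(Z, Z))))
  [6] S(S(add(add(SSZ, SSZ), add(add(SSZ, Z), add(Z, Z)))))
  [7] S(S(add(S(add(SZ, SSZ)), add(add(SSZ, Z), add(Z, Z)))))
  [8] S(S(S(add(add(SZ, SSZ), add(add(SSZ, Z), add(Z, Z))))))
  [9] S(S(S(add(S(add(Z, SSZ)), add(add(SSZ, Z), add(Z, Z))))))
  [10] S(S(S(S(add(add(Z, SSZ), add(add(SSZ, Z), add(Z, Z)))))))
  [11] S(S(S(S(add(SSZ, add(add(SSZ, Z), add(Z, Z)))))))
  [12] S(S(S(S(S(add(SZ, add(add(SSZ, Z), add(Z, Z))))))))
  [13] S(S(S(S(S(S(add(Z, add(add(SSZ, Z), add(Z, Z)))))))))
  [14] S(S(S(S(S(S(add(add(SSZ, Z), add(Z, Z))))))))
  [15] S(S(S(S(S(S(add(S(add(SZ, Z)), add(Z, Z))))))))
  [16] S(S(S(S(S(S(S(add(add(SZ, Z), add(Z, Z)))))))))
  [17] S(S(S(S(S(S(S(add(S(add(Z, Z)), add(Z, Z)))))))))
  [18] S(S(S(S(S(S(S(S(add(add(Z, Z), add(Z, Z))))))))))
  [19] S(S(S(S(S(S(S(S(add(Z, add(Z, Z))))))))))
  [20] S(S(S(S(S(S(S(S(add(Z, Z)))))))))
  [21] S^8(Z)

Term B:
  start: add(S^4(Z), mul(SSZ, add(SZ, SZ)))
  [1] S(add(SSSZ, mul(SSZ, add(SZ, SZ))))
  [2] S(S(add(SSZ, mul(SSZ, add(SZ, SZ)))))
  [3] S(S(S(add(SZ, mul(SSZ, add(SZ, SZ))))))
  [4] S(S(S(S(add(Z, mul(SSZ, add(SZ, SZ)))))))
  [5] S(S(S(S(mul(SSZ, add(SZ, SZ))))))
  [6] S(S(S(S(add(add(SZ, SZ), mul(SZ, add(SZ, SZ)))))))
  [7] S(S(S(S(add(S(add(Z, SZ)), mul(SZ, add(SZ, SZ)))))))
  [8] S(S(S(S(S(add(add(Z, SZ), mul(SZ, add(SZ, SZ))))))))
  [9] S(S(S(S(S(add(SZ, mul(SZ, add(SZ, SZ))))))))
  [10] S(S(S(S(S(S(add(Z, mul(SZ, add(SZ, SZ)))))))))
  [11] S(S(S(S(S(S(mul(SZ, add(SZ, SZ))))))))
  [12] S(S(S(S(S(S(add(add(SZ, SZ), mul(Z, add(SZ, SZ)))))))))
  [13] S(S(S(S(S(S(add(S(add(Z, SZ)), mul(Z, add(SZ, SZ)))))))))
  [14] S(S(S(S(S(S(S(add(add(Z, SZ), mul(Z, add(SZ, SZ))))))))))
  [15] S(S(S(S(S(S(S(add(SZ, mul(Z, add(SZ, SZ))))))))))
  [16] S(S(S(S(S(S(S(S(add(Z, mul(Z, add(SZ, SZ)))))))))))
  [17] S(S(S(S(S(S(S(S(mul(Z, add(SZ, SZ))))))))))
  [18] S^8(Z)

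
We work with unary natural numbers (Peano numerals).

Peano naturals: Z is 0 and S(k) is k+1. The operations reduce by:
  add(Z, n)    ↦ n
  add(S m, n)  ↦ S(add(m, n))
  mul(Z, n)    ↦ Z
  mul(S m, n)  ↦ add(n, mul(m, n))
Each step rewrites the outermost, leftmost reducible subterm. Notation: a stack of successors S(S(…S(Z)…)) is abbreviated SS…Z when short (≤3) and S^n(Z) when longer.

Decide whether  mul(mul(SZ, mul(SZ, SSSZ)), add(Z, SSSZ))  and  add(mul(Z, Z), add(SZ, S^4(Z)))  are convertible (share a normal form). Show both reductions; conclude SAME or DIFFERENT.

Answer: DIFFERENT — A ⇓ S^9(Z), B ⇓ S^5(Z)

Working:
Term A:
  start: mul(mul(SZ, mul(SZ, SSSZ)), add(Z, SSSZ))
  step 1: mul(add(mul(SZ, SSSZ), mul(Z, mul(SZ, SSSZ))), add(Z, SSSZ))
  step 2: mul(add(add(SSSZ, mul(Z, SSSZ)), mul(Z, mul(SZ, SSSZ))), add(Z, SSSZ))
  step 3: mul(add(S(add(SSZ, mul(Z, SSSZ))), mul(Z, mul(SZ, SSSZ))), add(Z, SSSZ))
  step 4: mul(S(add(add(SSZ, mul(Z, SSSZ)), mul(Z, mul(SZ, SSSZ)))), add(Z, SSSZ))
  step 5: add(add(Z, SSSZ), mul(add(add(SSZ, mul(Z, SSSZ)), mul(Z, mul(SZ, SSSZ))), add(Z, SSSZ)))
  step 6: add(SSSZ, mul(add(add(SSZ, mul(Z, SSSZ)), mul(Z, mul(SZ, SSSZ))), add(Z, SSSZ)))
  step 7: S(add(SSZ, mul(add(add(SSZ, mul(Z, SSSZ)), mul(Z, mul(SZ, SSSZ))), add(Z, SSSZ))))
  step 8: S(S(add(SZ, mul(add(add(SSZ, mul(Z, SSSZ)), mul(Z, mul(SZ, SSSZ))), add(Z, SSSZ)))))
  step 9: S(S(S(add(Z, mul(add(add(SSZ, mul(Z, SSSZ)), mul(Z, mul(SZ, SSSZ))), add(Z, SSSZ))))))
  step 10: S(S(S(mul(add(add(SSZ, mul(Z, SSSZ)), mul(Z, mul(SZ, SSSZ))), add(Z, SSSZ)))))
  step 11: S(S(S(mul(add(S(add(SZ, mul(Z, SSSZ))), mul(Z, mul(SZ, SSSZ))), add(Z, SSSZ)))))
  step 12: S(S(S(mul(S(add(add(SZ, mul(Z, SSSZ)), mul(Z, mul(SZ, SSSZ)))), add(Z, SSSZ)))))
  step 13: S(S(S(add(add(Z, SSSZ), mul(add(add(SZ, mul(Z, SSSZ)), mul(Z, mul(SZ, SSSZ))), add(Z, SSSZ))))))
  step 14: S(S(S(add(SSSZ, mul(add(add(SZ, mul(Z, SSSZ)), mul(Z, mul(SZ, SSSZ))), add(Z, SSSZ))))))
  step 15: S(S(S(S(add(SSZ, mul(add(add(SZ, mul(Z, SSSZ)), mul(Z, mul(SZ, SSSZ))), add(Z, SSSZ)))))))
  step 16: S(S(S(S(S(add(SZ, mul(add(add(SZ, mul(Z, SSSZ)), mul(Z, mul(SZ, SSSZ))), add(Z, SSSZ))))))))
  step 17: S(S(S(S(S(S(add(Z, mul(add(add(SZ, mul(Z, SSSZ)), mul(Z, mul(SZ, SSSZ))), add(Z, SSSZ)))))))))
  step 18: S(S(S(S(S(S(mul(add(add(SZ, mul(Z, SSSZ)), mul(Z, mul(SZ, SSSZ))), add(Z, SSSZ))))))))
  step 19: S(S(S(S(S(S(mul(add(S(add(Z, mul(Z, SSSZ))), mul(Z, mul(SZ, SSSZ))), add(Z, SSSZ))))))))
  step 20: S(S(S(S(S(S(mul(S(add(add(Z, mul(Z, SSSZ)), mul(Z, mul(SZ, SSSZ)))), add(Z, SSSZ))))))))
  step 21: S(S(S(S(S(S(add(add(Z, SSSZ), mul(add(add(Z, mul(Z, SSSZ)), mul(Z, mul(SZ, SSSZ))), add(Z, SSSZ)))))))))
  step 22: S(S(S(S(S(S(add(SSSZ, mul(add(add(Z, mul(Z, SSSZ)), mul(Z, mul(SZ, SSSZ))), add(Z, SSSZ)))))))))
  step 23: S(S(S(S(S(S(S(add(SSZ, mul(add(add(Z, mul(Z, SSSZ)), mul(Z, mul(SZ, SSSZ))), add(Z, SSSZ))))))))))
  step 24: S(S(S(S(S(S(S(S(add(SZ, mul(add(add(Z, mul(Z, SSSZ)), mul(Z, mul(SZ, SSSZ))), add(Z, SSSZ)))))))))))
  step 25: S(S(S(S(S(S(S(S(S(add(Z, mul(add(add(Z, mul(Z, SSSZ)), mul(Z, mul(SZ, SSSZ))), add(Z, SSSZ))))))))))))
  step 26: S(S(S(S(S(S(S(S(S(mul(add(add(Z, mul(Z, SSSZ)), mul(Z, mul(SZ, SSSZ))), add(Z, SSSZ)))))))))))
  step 27: S(S(S(S(S(S(S(S(S(mul(add(mul(Z, SSSZ), mul(Z, mul(SZ, SSSZ))), add(Z, SSSZ)))))))))))
  step 28: S(S(S(S(S(S(S(S(S(mul(add(Z, mul(Z, mul(SZ, SSSZ))), add(Z, SSSZ)))))))))))
  step 29: S(S(S(S(S(S(S(S(S(mul(mul(Z, mul(SZ, SSSZ)), add(Z, SSSZ)))))))))))
  step 30: S(S(S(S(S(S(S(S(S(mul(Z, add(Z, SSSZ)))))))))))
  step 31: S^9(Z)

Term B:
  start: add(mul(Z, Z), add(SZ, S^4(Z)))
  step 1: add(Z, add(SZ, S^4(Z)))
  step 2: add(SZ, S^4(Z))
  step 3: S(add(Z, S^4(Z)))
  step 4: S^5(Z)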